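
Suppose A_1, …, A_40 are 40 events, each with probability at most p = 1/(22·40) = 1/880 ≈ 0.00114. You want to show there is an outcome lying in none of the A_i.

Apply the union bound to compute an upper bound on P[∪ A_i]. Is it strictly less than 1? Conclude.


Union bound: P[∪_{i=1}^{40} A_i] ≤ Σ_i P[A_i] ≤ 40·p = 40·(1/880) = 1/22.
Numerically: 1/22 ≈ 0.04545.
Is 1/22 < 1? YES.
Since P[∪ A_i] ≤ 1/22 < 1, the complement has P[∩ A_i^c] ≥ 1 − 1/22 = 21/22 > 0, so some outcome avoids every A_i.

40·p = 1/22 ≈ 0.04545; existence CERTIFIED by the union bound.


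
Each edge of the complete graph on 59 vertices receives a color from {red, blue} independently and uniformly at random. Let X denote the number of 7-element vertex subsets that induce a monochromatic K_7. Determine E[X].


Let X = Σ_S X_S over the C(59, 7) = 341149446 subsets S of size 7, where X_S = 1 if the K_7 on S is monochromatic.
For a fixed S, the K_7 on S has C(7, 2) = 21 edges. P[all 21 edges red] = (1/2)^21, and likewise for blue, so P[monochromatic] = 2·(1/2)^21 = 2^{1 − 21} = 1/1048576.
By linearity of expectation: E[X] = C(59, 7) · 2^{1 − 21} = 341149446 · 1/1048576 = 170574723/524288.
Numerically: E[X] ≈ 325.34546.

E[X] = C(59,7)·2^(1−C(7,2)) = 170574723/524288 ≈ 325.34546.


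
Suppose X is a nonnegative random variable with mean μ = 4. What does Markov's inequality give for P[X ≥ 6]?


μ = E[X] = 4, a = 6.
Markov: P[X ≥ 6] ≤ μ/a = (4)/6 = 2/3.
Numerically: ≈ 0.666667.
(Since a = 6 > μ = 4.000000, the bound 2/3 is < 1 and informative.)

P[X ≥ 6] ≤ 2/3 ≈ 0.666667.


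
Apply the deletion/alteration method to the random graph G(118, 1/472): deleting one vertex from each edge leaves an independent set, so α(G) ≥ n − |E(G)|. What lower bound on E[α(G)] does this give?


E[|E(G)|] = C(118, 2)·p = 6903 · (1/472) = 117/8.
E[α(G)] ≥ n − E[|E(G)|] = 118 − 117/8 = 827/8.
Numerically: ≈ 103.37500.
(This is only a lower bound; the true E[α(G)] may be larger.)

E[α(G)] ≥ 827/8 ≈ 103.37500.


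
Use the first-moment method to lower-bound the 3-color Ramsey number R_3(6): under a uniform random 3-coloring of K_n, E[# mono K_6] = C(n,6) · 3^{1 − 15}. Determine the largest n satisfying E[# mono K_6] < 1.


We need C(n, 6) · 3^{1 − 15} < 1, i.e. C(n, 6) < 3^{15 − 1} = 4782969.
Check values of n near the boundary:
  n = 35: C(35, 6) = 1623160; 1623160 < 4782969? YES
  n = 36: C(36, 6) = 1947792; 1947792 < 4782969? YES
  n = 37: C(37, 6) = 2324784; 2324784 < 4782969? YES
  n = 38: C(38, 6) = 2760681; 2760681 < 4782969? YES
  n = 39: C(39, 6) = 3262623; 3262623 < 4782969? YES
  n = 40: C(40, 6) = 3838380; 3838380 < 4782969? YES
  n = 41: C(41, 6) = 4496388; 4496388 < 4782969? YES
  n = 42: C(42, 6) = 5245786; 5245786 < 4782969? NO
  n = 43: C(43, 6) = 6096454; 6096454 < 4782969? NO
  n = 44: C(44, 6) = 7059052; 7059052 < 4782969? NO
The largest n with C(n, 6) < 4782969 is n = 41 (where E[X] = 1498796/1594323 ≈ 0.9401). Hence R_3(6) > 41, i.e. R_3(6) ≥ 42.

Largest n = 41; hence R_3(6) > 41.


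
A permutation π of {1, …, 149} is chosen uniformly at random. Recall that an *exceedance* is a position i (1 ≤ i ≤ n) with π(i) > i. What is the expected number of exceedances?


Write X = Σ_{i=1}^{149} X_i, where X_i = 1_{π(i) > i}.
For each fixed i, π(i) is uniform over {1, …, 149} (marginal of a uniform permutation), so P[π(i) > i] = (n − i)/n. Summing: Σ_{i=1}^{149} (n − i)/n = (0 + 1 + … + 148)/149 = 149(149 − 1)/(2·149) = (149 − 1)/2.
Hence E[X] = Σ_{i=1}^{149} (149 − i)/149 = 74 ≈ 74.000000.

E[X] = 74 = 74.000000.


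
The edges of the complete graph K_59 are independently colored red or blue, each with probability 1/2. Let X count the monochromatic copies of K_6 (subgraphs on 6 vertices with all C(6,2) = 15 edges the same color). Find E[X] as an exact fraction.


Let X = Σ_S X_S over the C(59, 6) = 45057474 subsets S of size 6, where X_S = 1 if the K_6 on S is monochromatic.
For a fixed S, the K_6 on S has C(6, 2) = 15 edges. P[all 15 edges red] = (1/2)^15, and likewise for blue, so P[monochromatic] = 2·(1/2)^15 = 2^{1 − 15} = 1/16384.
By linearity of expectation: E[X] = C(59, 6) · 2^{1 − 15} = 45057474 · 1/16384 = 22528737/8192.
Numerically: E[X] ≈ 2750.089966.

E[X] = C(59,6)·2^(1−C(6,2)) = 22528737/8192 ≈ 2750.089966.


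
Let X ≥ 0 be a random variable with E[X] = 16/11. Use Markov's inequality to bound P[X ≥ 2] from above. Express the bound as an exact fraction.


μ = E[X] = 16/11, a = 2.
Markov: P[X ≥ 2] ≤ μ/a = (16/11)/2 = 8/11.
Numerically: ≈ 0.7273.
(Since a = 2 > μ = 1.4545, the bound 8/11 is < 1 and informative.)

P[X ≥ 2] ≤ 8/11 ≈ 0.7273.


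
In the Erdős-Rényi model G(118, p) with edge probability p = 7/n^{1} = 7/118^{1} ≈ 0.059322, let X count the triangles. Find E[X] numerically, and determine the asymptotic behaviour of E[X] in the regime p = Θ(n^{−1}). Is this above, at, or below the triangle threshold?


Number of potential triangles: C(118, 3) = 266916.
Each occurs with probability p³ ≈ (0.059322)³ ≈ 2.0876039e-04.
By linearity: E[X] = C(118, 3)·p³ ≈ 266916 · 2.0876039e-04 ≈ 55.72149.
Here α = 1, so p = 7/n is exactly at the triangle threshold p ~ 1/n. Asymptotically E[X] → c³/6 = 7³/6 = 343/6 ≈ 57.16667, a bounded constant. In this regime the triangle count is asymptotically Poisson(c³/6).

E[X] ≈ 55.72149; in regime p = Θ(1/n^{1}) E[X] stays bounded (at the triangle threshold p ~ 1/n).


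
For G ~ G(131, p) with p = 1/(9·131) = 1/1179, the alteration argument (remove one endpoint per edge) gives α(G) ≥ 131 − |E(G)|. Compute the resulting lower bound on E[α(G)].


E[|E(G)|] = C(131, 2)·p = 8515 · (1/1179) = 65/9.
E[α(G)] ≥ n − E[|E(G)|] = 131 − 65/9 = 1114/9.
Numerically: ≈ 123.778.
(This is only a lower bound; the true E[α(G)] may be larger.)

E[α(G)] ≥ 1114/9 ≈ 123.778.


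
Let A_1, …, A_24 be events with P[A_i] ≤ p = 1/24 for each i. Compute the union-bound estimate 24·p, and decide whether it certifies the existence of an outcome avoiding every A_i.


Union bound: P[∪_{i=1}^{24} A_i] ≤ Σ_i P[A_i] ≤ 24·p = 24·(1/24) = 1.
Numerically: 1 ≈ 1.00000.
Is 1 < 1? NO.
Since the bound 1 is ≥ 1, the union bound is uninformative here; it does NOT by itself certify existence.

24·p = 1 ≈ 1.00000; existence NOT certified by the union bound.


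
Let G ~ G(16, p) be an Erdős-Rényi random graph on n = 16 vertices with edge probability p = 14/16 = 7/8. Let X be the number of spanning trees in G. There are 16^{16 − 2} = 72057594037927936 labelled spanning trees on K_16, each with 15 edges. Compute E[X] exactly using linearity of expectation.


K_16 has 16^{16 − 2} = 72057594037927936 labelled spanning trees.
For each such spanning tree H, let X_H = 1 if all 15 edges of H are present in G. Then P[X_H = 1] = p^{15} = (7/8)^{15} = 4747561509943/35184372088832.
By linearity of expectation: E[X] = Σ_H E[X_H] = 72057594037927936 · p^{15} = 72057594037927936 · 4747561509943/35184372088832 = 9723005972363264.
Numerically: E[X] ≈ 9.723e+15.

E[X] = 72057594037927936 · (7/8)^{15} = 9723005972363264 ≈ 9.723e+15.


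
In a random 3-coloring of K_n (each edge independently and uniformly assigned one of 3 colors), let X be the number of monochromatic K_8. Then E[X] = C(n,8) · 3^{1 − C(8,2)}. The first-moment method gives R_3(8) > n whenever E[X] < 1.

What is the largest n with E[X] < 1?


We need C(n, 8) · 3^{1 − 28} < 1, i.e. C(n, 8) < 3^{28 − 1} = 7625597484987.
Check values of n near the boundary:
  n = 152: C(152, 8) = 5859727868575; 5859727868575 < 7625597484987? YES
  n = 153: C(153, 8) = 6183023199255; 6183023199255 < 7625597484987? YES
  n = 154: C(154, 8) = 6521818990995; 6521818990995 < 7625597484987? YES
  n = 155: C(155, 8) = 6876747915675; 6876747915675 < 7625597484987? YES
  n = 156: C(156, 8) = 7248464019225; 7248464019225 < 7625597484987? YES
  n = 157: C(157, 8) = 7637643295425; 7637643295425 < 7625597484987? NO
The largest n with C(n, 8) < 7625597484987 is n = 156 (where E[X] = 805384891025/847288609443 ≈ 0.950544). Hence R_3(8) > 156, i.e. R_3(8) ≥ 157.

Largest n = 156; hence R_3(8) > 156.


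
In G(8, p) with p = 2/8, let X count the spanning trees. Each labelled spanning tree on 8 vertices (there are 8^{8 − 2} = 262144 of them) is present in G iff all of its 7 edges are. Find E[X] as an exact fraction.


K_8 has 8^{8 − 2} = 262144 labelled spanning trees.
For each such spanning tree H, let X_H = 1 if all 7 edges of H are present in G. Then P[X_H = 1] = p^{7} = (1/4)^{7} = 1/16384.
By linearity of expectation: E[X] = Σ_H E[X_H] = 262144 · p^{7} = 262144 · 1/16384 = 16.
Numerically: E[X] ≈ 16.

E[X] = 262144 · (1/4)^{7} = 16 ≈ 16.


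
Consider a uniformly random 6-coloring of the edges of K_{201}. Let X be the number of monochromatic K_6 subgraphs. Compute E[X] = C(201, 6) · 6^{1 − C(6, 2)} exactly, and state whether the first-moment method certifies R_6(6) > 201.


E[X] = C(201, 6) · 6^{1 − 15} = 84944276340 · 6^{−14} = 84944276340/78364164096.
As a reduced fraction: E[X] = 7078689695/6530347008 ≈ 1.08397.
Is E[X] < 1? NO.
Since E[X] ≥ 1, the first-moment bound is inconclusive at n = 201; it does NOT by itself certify R_6(6) > 201.

E[X] = 7078689695/6530347008 ≈ 1.08397; E[X] ≥ 1; first-moment method inconclusive here.


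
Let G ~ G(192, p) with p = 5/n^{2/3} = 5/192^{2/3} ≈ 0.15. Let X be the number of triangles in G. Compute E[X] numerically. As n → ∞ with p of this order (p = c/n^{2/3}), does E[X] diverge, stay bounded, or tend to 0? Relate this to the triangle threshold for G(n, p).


Number of potential triangles: C(192, 3) = 1161280.
Each occurs with probability p³ ≈ (0.15)³ ≈ 3.39084e-03.
By linearity: E[X] = C(192, 3)·p³ ≈ 1161280 · 3.39084e-03 ≈ 3937.717.
Since α = 2/3 < 1, p = c/n^{2/3} ≫ 1/n is above the triangle threshold p ~ 1/n. Asymptotically E[X] ~ (c³/6)·n^{3(1−α)} = (5³/6)·n^{1} → ∞; triangles are abundant w.h.p.

E[X] ≈ 3937.717; in regime p = Θ(1/n^{2/3}) E[X] diverges (above the triangle threshold p ~ 1/n).


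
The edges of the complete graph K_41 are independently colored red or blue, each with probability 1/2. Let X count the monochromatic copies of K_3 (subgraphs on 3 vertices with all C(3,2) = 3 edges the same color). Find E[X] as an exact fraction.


Let X = Σ_S X_S over the C(41, 3) = 10660 subsets S of size 3, where X_S = 1 if the K_3 on S is monochromatic.
For a fixed S, the K_3 on S has C(3, 2) = 3 edges. P[all 3 edges red] = (1/2)^3, and likewise for blue, so P[monochromatic] = 2·(1/2)^3 = 2^{1 − 3} = 1/4.
By linearity of expectation: E[X] = C(41, 3) · 2^{1 − 3} = 10660 · 1/4 = 2665.
Numerically: E[X] ≈ 2665.0000.

E[X] = C(41,3)·2^(1−C(3,2)) = 2665 ≈ 2665.0000.


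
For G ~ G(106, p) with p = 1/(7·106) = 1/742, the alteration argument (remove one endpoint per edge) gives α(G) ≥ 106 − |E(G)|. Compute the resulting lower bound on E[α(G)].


E[|E(G)|] = C(106, 2)·p = 5565 · (1/742) = 15/2.
E[α(G)] ≥ n − E[|E(G)|] = 106 − 15/2 = 197/2.
Numerically: ≈ 98.500000.
(This is only a lower bound; the true E[α(G)] may be larger.)

E[α(G)] ≥ 197/2 ≈ 98.500000.


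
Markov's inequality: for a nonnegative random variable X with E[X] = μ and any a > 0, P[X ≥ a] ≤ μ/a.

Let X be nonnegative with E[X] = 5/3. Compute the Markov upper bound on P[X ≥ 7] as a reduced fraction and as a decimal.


μ = E[X] = 5/3, a = 7.
Markov: P[X ≥ 7] ≤ μ/a = (5/3)/7 = 5/21.
Numerically: ≈ 0.2381.
(Since a = 7 > μ = 1.6667, the bound 5/21 is < 1 and informative.)

P[X ≥ 7] ≤ 5/21 ≈ 0.2381.


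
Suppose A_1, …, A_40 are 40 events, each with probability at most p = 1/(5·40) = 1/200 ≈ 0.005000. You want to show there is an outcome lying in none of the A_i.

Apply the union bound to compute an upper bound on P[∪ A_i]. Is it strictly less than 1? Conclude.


Union bound: P[∪_{i=1}^{40} A_i] ≤ Σ_i P[A_i] ≤ 40·p = 40·(1/200) = 1/5.
Numerically: 1/5 ≈ 0.200000.
Is 1/5 < 1? YES.
Since P[∪ A_i] ≤ 1/5 < 1, the complement has P[∩ A_i^c] ≥ 1 − 1/5 = 4/5 > 0, so some outcome avoids every A_i.

40·p = 1/5 ≈ 0.200000; existence CERTIFIED by the union bound.


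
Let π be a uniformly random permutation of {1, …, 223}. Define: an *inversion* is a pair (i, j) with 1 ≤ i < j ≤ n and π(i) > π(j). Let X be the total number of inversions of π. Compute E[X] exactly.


Write X = Σ X_I over the C(223, 2) = 24753 pairs i < j, with X_I the indicator of one inversion.
There are 24753 indicators.
For each fixed pair i < j, the values π(i) and π(j) are two distinct elements of {1, …, 223} in uniformly random order; by symmetry P[π(i) > π(j)] = 1/2.
By linearity: E[X] = 24753 · (1/2) = C(223, 2) · (1/2) = 24753/2 = 24753/2 ≈ 12376.500.

E[X] = 24753/2 = 12376.500.


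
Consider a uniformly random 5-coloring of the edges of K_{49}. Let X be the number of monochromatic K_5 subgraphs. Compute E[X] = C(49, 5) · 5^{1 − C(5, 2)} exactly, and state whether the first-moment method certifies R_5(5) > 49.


E[X] = C(49, 5) · 5^{1 − 10} = 1906884 · 5^{−9} = 1906884/1953125.
As a reduced fraction: E[X] = 1906884/1953125 ≈ 0.976325.
Is E[X] < 1? YES.
Since E[X] < 1, there exists a 5-coloring of K_{49} with no monochromatic K_5; hence R_5(5) > 49.

E[X] = 1906884/1953125 ≈ 0.976325; E[X] < 1, so R_5(5) > 49.


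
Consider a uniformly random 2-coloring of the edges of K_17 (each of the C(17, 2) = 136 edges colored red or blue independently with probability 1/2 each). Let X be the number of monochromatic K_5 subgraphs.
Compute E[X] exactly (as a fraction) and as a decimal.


Let X = Σ_S X_S over the C(17, 5) = 6188 subsets S of size 5, where X_S = 1 if the K_5 on S is monochromatic.
For a fixed S, the K_5 on S has C(5, 2) = 10 edges. P[all 10 edges red] = (1/2)^10, and likewise for blue, so P[monochromatic] = 2·(1/2)^10 = 2^{1 − 10} = 1/512.
Summing: E[X] = C(17, 5) · 2^{1 − 10} = 6188 · 1/512 = 1547/128.
Numerically: E[X] ≈ 12.08594.

E[X] = C(17,5)·2^(1−C(5,2)) = 1547/128 ≈ 12.08594.


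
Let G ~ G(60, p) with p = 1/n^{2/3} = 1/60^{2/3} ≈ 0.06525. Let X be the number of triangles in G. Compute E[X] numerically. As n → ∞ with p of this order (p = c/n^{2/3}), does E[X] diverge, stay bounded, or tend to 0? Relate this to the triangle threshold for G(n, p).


Number of potential triangles: C(60, 3) = 34220.
Each occurs with probability p³ ≈ (0.06525)³ ≈ 2.777778e-04.
By linearity: E[X] = C(60, 3)·p³ ≈ 34220 · 2.777778e-04 ≈ 9.5056.
Since α = 2/3 < 1, p = c/n^{2/3} ≫ 1/n is above the triangle threshold p ~ 1/n. Asymptotically E[X] ~ (c³/6)·n^{3(1−α)} = (1³/6)·n^{1} → ∞; triangles are abundant w.h.p.

E[X] ≈ 9.5056; in regime p = Θ(1/n^{2/3}) E[X] diverges (above the triangle threshold p ~ 1/n).


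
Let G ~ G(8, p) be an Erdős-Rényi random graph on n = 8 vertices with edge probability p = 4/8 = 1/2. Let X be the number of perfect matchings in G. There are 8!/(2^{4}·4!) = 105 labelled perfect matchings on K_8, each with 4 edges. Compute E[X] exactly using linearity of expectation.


K_8 has 8!/(2^{4}·4!) = 105 labelled perfect matchings.
For each such perfect matching H, let X_H = 1 if all 4 edges of H are present in G. Then P[X_H = 1] = p^{4} = (1/2)^{4} = 1/16.
By linearity of expectation: E[X] = Σ_H E[X_H] = 105 · p^{4} = 105 · 1/16 = 105/16.
Numerically: E[X] ≈ 6.5625.

E[X] = 105 · (1/2)^{4} = 105/16 ≈ 6.5625.


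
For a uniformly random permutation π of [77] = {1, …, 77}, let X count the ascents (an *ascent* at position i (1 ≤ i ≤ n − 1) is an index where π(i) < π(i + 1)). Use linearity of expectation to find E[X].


Write X = Σ X_I over i = 1, …, 76, with X_I the indicator of one ascent.
There are 76 indicators.
For each fixed i, the pair (π(i), π(i+1)) is a uniformly random ordered pair of distinct values from {1, …, 77}; by symmetry P[π(i) < π(i+1)] = 1/2.
By linearity: E[X] = 76 · (1/2) = (77 − 1) · (1/2) = 38 ≈ 38.000000.

E[X] = 38 = 38.000000.


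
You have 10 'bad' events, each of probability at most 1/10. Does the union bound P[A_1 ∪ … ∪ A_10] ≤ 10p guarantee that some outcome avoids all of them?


Union bound: P[∪_{i=1}^{10} A_i] ≤ Σ_i P[A_i] ≤ 10·p = 10·(1/10) = 1.
Numerically: 1 ≈ 1.0000000.
Is 1 < 1? NO.
Since the bound 1 is ≥ 1, the union bound is uninformative here; it does NOT by itself certify existence.

10·p = 1 ≈ 1.0000000; existence NOT certified by the union bound.


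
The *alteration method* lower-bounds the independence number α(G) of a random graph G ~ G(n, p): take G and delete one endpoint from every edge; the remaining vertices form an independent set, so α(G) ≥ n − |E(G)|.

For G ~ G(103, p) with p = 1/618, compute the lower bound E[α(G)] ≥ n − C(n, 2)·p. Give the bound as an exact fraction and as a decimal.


E[|E(G)|] = C(103, 2)·p = 5253 · (1/618) = 17/2.
E[α(G)] ≥ n − E[|E(G)|] = 103 − 17/2 = 189/2.
Numerically: ≈ 94.500.
(This is only a lower bound; the true E[α(G)] may be larger.)

E[α(G)] ≥ 189/2 ≈ 94.500.


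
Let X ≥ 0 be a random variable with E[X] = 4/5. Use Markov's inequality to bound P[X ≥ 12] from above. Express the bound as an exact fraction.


μ = E[X] = 4/5, a = 12.
Markov: P[X ≥ 12] ≤ μ/a = (4/5)/12 = 1/15.
Numerically: ≈ 0.067.
(Since a = 12 > μ = 0.800, the bound 1/15 is < 1 and informative.)

P[X ≥ 12] ≤ 1/15 ≈ 0.067.


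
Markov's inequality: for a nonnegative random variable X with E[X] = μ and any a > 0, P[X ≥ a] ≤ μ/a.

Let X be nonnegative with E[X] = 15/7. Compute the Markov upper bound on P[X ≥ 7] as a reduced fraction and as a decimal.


μ = E[X] = 15/7, a = 7.
Markov: P[X ≥ 7] ≤ μ/a = (15/7)/7 = 15/49.
Numerically: ≈ 0.306122.
(Since a = 7 > μ = 2.142857, the bound 15/49 is < 1 and informative.)

P[X ≥ 7] ≤ 15/49 ≈ 0.306122.


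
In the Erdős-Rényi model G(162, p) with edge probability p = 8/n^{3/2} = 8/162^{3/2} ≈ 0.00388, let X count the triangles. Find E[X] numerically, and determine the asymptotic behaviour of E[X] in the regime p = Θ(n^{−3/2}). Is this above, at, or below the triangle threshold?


Number of potential triangles: C(162, 3) = 695520.
Each occurs with probability p³ ≈ (0.00388)³ ≈ 5.840532e-08.
By linearity: E[X] = C(162, 3)·p³ ≈ 695520 · 5.840532e-08 ≈ 0.0406.
Since α = 3/2 > 1, p = c/n^{3/2} = o(1/n) is below the triangle threshold p ~ 1/n. Asymptotically E[X] ~ (c³/6)·n^{3(1−α)} = (8³/6)·n^{-1.5} → 0, so by Markov's inequality G has no triangles w.h.p.

E[X] ≈ 0.0406; in regime p = Θ(1/n^{3/2}) E[X] tends to 0 (below the triangle threshold p ~ 1/n).


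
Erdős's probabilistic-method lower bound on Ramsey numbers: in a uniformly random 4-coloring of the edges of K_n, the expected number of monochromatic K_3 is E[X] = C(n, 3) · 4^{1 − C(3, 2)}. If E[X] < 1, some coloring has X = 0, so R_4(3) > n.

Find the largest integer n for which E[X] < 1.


We need C(n, 3) · 4^{1 − 3} < 1, i.e. C(n, 3) < 4^{3 − 1} = 16.
Check values of n near the boundary:
  n = 4: C(4, 3) = 4; 4 < 16? YES
  n = 5: C(5, 3) = 10; 10 < 16? YES
  n = 6: C(6, 3) = 20; 20 < 16? NO
  n = 7: C(7, 3) = 35; 35 < 16? NO
The largest n with C(n, 3) < 16 is n = 5 (where E[X] = 5/8 ≈ 0.625). Hence R_4(3) > 5, i.e. R_4(3) ≥ 6.

Largest n = 5; hence R_4(3) > 5.


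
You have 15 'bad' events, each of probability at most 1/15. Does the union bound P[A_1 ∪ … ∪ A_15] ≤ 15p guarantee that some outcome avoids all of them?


Union bound: P[∪_{i=1}^{15} A_i] ≤ Σ_i P[A_i] ≤ 15·p = 15·(1/15) = 1.
Numerically: 1 ≈ 1.0000000.
Is 1 < 1? NO.
Since the bound 1 is ≥ 1, the union bound is uninformative here; it does NOT by itself certify existence.

15·p = 1 ≈ 1.0000000; existence NOT certified by the union bound.


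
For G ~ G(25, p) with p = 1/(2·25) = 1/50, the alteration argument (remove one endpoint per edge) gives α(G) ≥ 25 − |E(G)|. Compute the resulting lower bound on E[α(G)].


E[|E(G)|] = C(25, 2)·p = 300 · (1/50) = 6.
E[α(G)] ≥ n − E[|E(G)|] = 25 − 6 = 19.
Numerically: ≈ 19.0000.
(This is only a lower bound; the true E[α(G)] may be larger.)

E[α(G)] ≥ 19 ≈ 19.0000.


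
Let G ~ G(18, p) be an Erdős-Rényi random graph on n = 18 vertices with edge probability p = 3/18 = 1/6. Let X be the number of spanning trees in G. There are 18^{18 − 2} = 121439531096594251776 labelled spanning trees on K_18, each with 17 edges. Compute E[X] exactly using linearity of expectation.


K_18 has 18^{18 − 2} = 121439531096594251776 labelled spanning trees.
For each such spanning tree H, let X_H = 1 if all 17 edges of H are present in G. Then P[X_H = 1] = p^{17} = (1/6)^{17} = 1/16926659444736.
By linearity: E[X] = Σ_H E[X_H] = 121439531096594251776 · p^{17} = 121439531096594251776 · 1/16926659444736 = 14348907/2.
Numerically: E[X] ≈ 7.174e+06.

E[X] = 121439531096594251776 · (1/6)^{17} = 14348907/2 ≈ 7.174e+06.


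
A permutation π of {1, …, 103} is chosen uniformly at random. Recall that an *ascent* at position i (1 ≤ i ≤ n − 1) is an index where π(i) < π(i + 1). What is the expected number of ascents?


Write X = Σ X_I over i = 1, …, 102, with X_I the indicator of one ascent.
There are 102 indicators.
For each fixed i, the pair (π(i), π(i+1)) is a uniformly random ordered pair of distinct values from {1, …, 103}; by symmetry P[π(i) < π(i+1)] = 1/2.
By linearity: E[X] = 102 · (1/2) = (103 − 1) · (1/2) = 51 ≈ 51.0000.

E[X] = 51 = 51.0000.


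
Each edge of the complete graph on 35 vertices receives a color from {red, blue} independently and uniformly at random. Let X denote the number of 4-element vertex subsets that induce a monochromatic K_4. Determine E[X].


Let X = Σ_S X_S over the C(35, 4) = 52360 subsets S of size 4, where X_S = 1 if the K_4 on S is monochromatic.
For a fixed S, the K_4 on S has C(4, 2) = 6 edges. P[all 6 edges red] = (1/2)^6, and likewise for blue, so P[monochromatic] = 2·(1/2)^6 = 2^{1 − 6} = 1/32.
By linearity: E[X] = C(35, 4) · 2^{1 − 6} = 52360 · 1/32 = 6545/4.
Numerically: E[X] ≈ 1636.2500.

E[X] = C(35,4)·2^(1−C(4,2)) = 6545/4 ≈ 1636.2500.


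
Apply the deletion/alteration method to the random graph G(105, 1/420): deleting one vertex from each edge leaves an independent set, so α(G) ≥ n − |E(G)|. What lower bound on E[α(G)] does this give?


E[|E(G)|] = C(105, 2)·p = 5460 · (1/420) = 13.
E[α(G)] ≥ n − E[|E(G)|] = 105 − 13 = 92.
Numerically: ≈ 92.000.
(This is only a lower bound; the true E[α(G)] may be larger.)

E[α(G)] ≥ 92 ≈ 92.000.


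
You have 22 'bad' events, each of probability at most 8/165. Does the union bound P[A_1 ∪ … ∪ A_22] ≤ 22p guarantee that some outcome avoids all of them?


Union bound: P[∪_{i=1}^{22} A_i] ≤ Σ_i P[A_i] ≤ 22·p = 22·(8/165) = 16/15.
Numerically: 16/15 ≈ 1.067.
Is 16/15 < 1? NO.
Since the bound 16/15 is ≥ 1, the union bound is uninformative here; it does NOT by itself certify existence.

22·p = 16/15 ≈ 1.067; existence NOT certified by the union bound.


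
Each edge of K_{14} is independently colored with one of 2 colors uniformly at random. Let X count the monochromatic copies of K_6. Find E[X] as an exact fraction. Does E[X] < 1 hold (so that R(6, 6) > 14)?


E[X] = C(14, 6) · 2^{1 − 15} = 3003 · 2^{−14} = 3003/16384.
As a reduced fraction: E[X] = 3003/16384 ≈ 0.1833.
Is E[X] < 1? YES.
Since E[X] < 1, there exists a 2-coloring of K_{14} with no monochromatic K_6; hence R(6, 6) > 14.

E[X] = 3003/16384 ≈ 0.1833; E[X] < 1, so R(6, 6) > 14.


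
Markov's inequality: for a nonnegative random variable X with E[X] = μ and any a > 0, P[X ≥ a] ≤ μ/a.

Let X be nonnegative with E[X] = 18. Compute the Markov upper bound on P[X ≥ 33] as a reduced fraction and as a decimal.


μ = E[X] = 18, a = 33.
Markov: P[X ≥ 33] ≤ μ/a = (18)/33 = 6/11.
Numerically: ≈ 0.54545.
(Since a = 33 > μ = 18.00000, the bound 6/11 is < 1 and informative.)

P[X ≥ 33] ≤ 6/11 ≈ 0.54545.


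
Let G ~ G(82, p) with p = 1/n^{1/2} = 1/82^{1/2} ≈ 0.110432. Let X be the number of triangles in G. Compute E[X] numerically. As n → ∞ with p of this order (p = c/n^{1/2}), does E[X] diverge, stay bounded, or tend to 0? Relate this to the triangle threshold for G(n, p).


Number of potential triangles: C(82, 3) = 88560.
Each occurs with probability p³ ≈ (0.110432)³ ≈ 1.34672593e-03.
By linearity: E[X] = C(82, 3)·p³ ≈ 88560 · 1.34672593e-03 ≈ 119.266048.
Since α = 1/2 < 1, p = c/n^{1/2} ≫ 1/n is above the triangle threshold p ~ 1/n. Asymptotically E[X] ~ (c³/6)·n^{3(1−α)} = (1³/6)·n^{1.5} → ∞; triangles are abundant w.h.p.

E[X] ≈ 119.266048; in regime p = Θ(1/n^{1/2}) E[X] diverges (above the triangle threshold p ~ 1/n).


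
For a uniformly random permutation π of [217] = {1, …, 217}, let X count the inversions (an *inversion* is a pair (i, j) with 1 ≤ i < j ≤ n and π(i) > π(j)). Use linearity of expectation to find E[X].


Write X = Σ X_I over the C(217, 2) = 23436 pairs i < j, with X_I the indicator of one inversion.
There are 23436 indicators.
For each fixed pair i < j, the values π(i) and π(j) are two distinct elements of {1, …, 217} in uniformly random order; by symmetry P[π(i) > π(j)] = 1/2.
By linearity: E[X] = 23436 · (1/2) = C(217, 2) · (1/2) = 23436/2 = 11718 ≈ 11718.000.

E[X] = 11718 = 11718.000.


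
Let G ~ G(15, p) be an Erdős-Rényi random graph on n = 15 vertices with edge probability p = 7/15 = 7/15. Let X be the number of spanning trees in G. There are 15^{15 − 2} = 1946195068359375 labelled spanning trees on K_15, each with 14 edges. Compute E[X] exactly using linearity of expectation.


K_15 has 15^{15 − 2} = 1946195068359375 labelled spanning trees.
For each such spanning tree H, let X_H = 1 if all 14 edges of H are present in G. Then P[X_H = 1] = p^{14} = (7/15)^{14} = 678223072849/29192926025390625.
By linearity of expectation: E[X] = Σ_H E[X_H] = 1946195068359375 · p^{14} = 1946195068359375 · 678223072849/29192926025390625 = 678223072849/15.
Numerically: E[X] ≈ 4.52e+10.

E[X] = 1946195068359375 · (7/15)^{14} = 678223072849/15 ≈ 4.52e+10.


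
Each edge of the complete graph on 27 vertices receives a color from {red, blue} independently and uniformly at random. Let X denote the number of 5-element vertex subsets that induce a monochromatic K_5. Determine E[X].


Let X = Σ_S X_S over the C(27, 5) = 80730 subsets S of size 5, where X_S = 1 if the K_5 on S is monochromatic.
For a fixed S, the K_5 on S has C(5, 2) = 10 edges. P[all 10 edges red] = (1/2)^10, and likewise for blue, so P[monochromatic] = 2·(1/2)^10 = 2^{1 − 10} = 1/512.
By linearity of expectation: E[X] = C(27, 5) · 2^{1 − 10} = 80730 · 1/512 = 40365/256.
Numerically: E[X] ≈ 157.6758.

E[X] = C(27,5)·2^(1−C(5,2)) = 40365/256 ≈ 157.6758.


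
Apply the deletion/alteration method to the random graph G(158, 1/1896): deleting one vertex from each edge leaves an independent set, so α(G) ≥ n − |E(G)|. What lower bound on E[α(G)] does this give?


E[|E(G)|] = C(158, 2)·p = 12403 · (1/1896) = 157/24.
E[α(G)] ≥ n − E[|E(G)|] = 158 − 157/24 = 3635/24.
Numerically: ≈ 151.458333.
(This is only a lower bound; the true E[α(G)] may be larger.)

E[α(G)] ≥ 3635/24 ≈ 151.458333.


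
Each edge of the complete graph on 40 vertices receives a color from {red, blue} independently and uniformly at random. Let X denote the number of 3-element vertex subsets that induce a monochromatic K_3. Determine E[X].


Let X = Σ_S X_S over the C(40, 3) = 9880 subsets S of size 3, where X_S = 1 if the K_3 on S is monochromatic.
For a fixed S, the K_3 on S has C(3, 2) = 3 edges. P[all 3 edges red] = (1/2)^3, and likewise for blue, so P[monochromatic] = 2·(1/2)^3 = 2^{1 − 3} = 1/4.
By linearity of expectation: E[X] = C(40, 3) · 2^{1 − 3} = 9880 · 1/4 = 2470.
Numerically: E[X] ≈ 2470.0000.

E[X] = C(40,3)·2^(1−C(3,2)) = 2470 ≈ 2470.0000.


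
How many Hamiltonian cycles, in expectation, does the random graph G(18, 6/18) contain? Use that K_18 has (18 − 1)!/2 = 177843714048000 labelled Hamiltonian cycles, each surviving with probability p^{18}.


K_18 has (18 − 1)!/2 = 177843714048000 labelled Hamiltonian cycles.
For each such Hamiltonian cycle H, let X_H = 1 if all 18 edges of H are present in G. Then P[X_H = 1] = p^{18} = (1/3)^{18} = 1/387420489.
By linearity of expectation: E[X] = Σ_H E[X_H] = 177843714048000 · p^{18} = 177843714048000 · 1/387420489 = 243955712000/531441.
Numerically: E[X] ≈ 459046.

E[X] = 177843714048000 · (1/3)^{18} = 243955712000/531441 ≈ 459046.


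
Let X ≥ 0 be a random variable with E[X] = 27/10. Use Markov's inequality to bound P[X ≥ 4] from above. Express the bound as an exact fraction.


μ = E[X] = 27/10, a = 4.
Markov: P[X ≥ 4] ≤ μ/a = (27/10)/4 = 27/40.
Numerically: ≈ 0.675000.
(Since a = 4 > μ = 2.700000, the bound 27/40 is < 1 and informative.)

P[X ≥ 4] ≤ 27/40 ≈ 0.675000.


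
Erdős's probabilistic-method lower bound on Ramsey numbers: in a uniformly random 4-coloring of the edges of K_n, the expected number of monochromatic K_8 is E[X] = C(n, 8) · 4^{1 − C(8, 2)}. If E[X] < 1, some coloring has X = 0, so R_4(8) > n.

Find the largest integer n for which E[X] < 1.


We need C(n, 8) · 4^{1 − 28} < 1, i.e. C(n, 8) < 4^{28 − 1} = 18014398509481984.
Check values of n near the boundary:
  n = 404: C(404, 8) = 16415071523485570; 16415071523485570 < 18014398509481984? YES
  n = 405: C(405, 8) = 16745853821188050; 16745853821188050 < 18014398509481984? YES
  n = 406: C(406, 8) = 17082453897995850; 17082453897995850 < 18014398509481984? YES
  n = 407: C(407, 8) = 17424959239309050; 17424959239309050 < 18014398509481984? YES
  n = 408: C(408, 8) = 17773458424095231; 17773458424095231 < 18014398509481984? YES
  n = 409: C(409, 8) = 18128041135797879; 18128041135797879 < 18014398509481984? NO
  n = 410: C(410, 8) = 18488798173326195; 18488798173326195 < 18014398509481984? NO
The largest n with C(n, 8) < 18014398509481984 is n = 408 (where E[X] = 17773458424095231/18014398509481984 ≈ 0.987). Hence R_4(8) > 408, i.e. R_4(8) ≥ 409.

Largest n = 408; hence R_4(8) > 408.


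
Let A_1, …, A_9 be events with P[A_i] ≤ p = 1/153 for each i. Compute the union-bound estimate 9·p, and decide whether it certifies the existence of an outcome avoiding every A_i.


Union bound: P[∪_{i=1}^{9} A_i] ≤ Σ_i P[A_i] ≤ 9·p = 9·(1/153) = 1/17.
Numerically: 1/17 ≈ 0.0588.
Is 1/17 < 1? YES.
Since P[∪ A_i] ≤ 1/17 < 1, the complement has P[∩ A_i^c] ≥ 1 − 1/17 = 16/17 > 0, so some outcome avoids every A_i.

9·p = 1/17 ≈ 0.0588; existence CERTIFIED by the union bound.


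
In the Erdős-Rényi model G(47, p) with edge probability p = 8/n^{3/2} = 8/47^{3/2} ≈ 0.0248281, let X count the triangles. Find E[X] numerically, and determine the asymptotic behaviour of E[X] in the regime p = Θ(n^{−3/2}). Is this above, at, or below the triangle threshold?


Number of potential triangles: C(47, 3) = 16215.
Each occurs with probability p³ ≈ (0.0248281)³ ≈ 1.53048684e-05.
By linearity: E[X] = C(47, 3)·p³ ≈ 16215 · 1.53048684e-05 ≈ 0.248168.
Since α = 3/2 > 1, p = c/n^{3/2} = o(1/n) is below the triangle threshold p ~ 1/n. Asymptotically E[X] ~ (c³/6)·n^{3(1−α)} = (8³/6)·n^{-1.5} → 0, so by Markov's inequality G has no triangles w.h.p.

E[X] ≈ 0.248168; in regime p = Θ(1/n^{3/2}) E[X] tends to 0 (below the triangle threshold p ~ 1/n).


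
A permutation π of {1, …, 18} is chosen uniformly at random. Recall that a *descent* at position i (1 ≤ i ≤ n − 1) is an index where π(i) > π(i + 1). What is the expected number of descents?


Write X = Σ X_I over i = 1, …, 17, with X_I the indicator of one descent.
There are 17 indicators.
For each fixed i, the pair (π(i), π(i+1)) is a uniformly random ordered pair of distinct values from {1, …, 18}; by symmetry P[π(i) > π(i+1)] = 1/2.
By linearity: E[X] = 17 · (1/2) = (18 − 1) · (1/2) = 17/2 ≈ 8.500000.

E[X] = 17/2 = 8.500000.


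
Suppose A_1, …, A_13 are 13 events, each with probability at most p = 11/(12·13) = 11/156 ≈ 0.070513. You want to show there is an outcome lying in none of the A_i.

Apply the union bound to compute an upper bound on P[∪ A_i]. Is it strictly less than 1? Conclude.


Union bound: P[∪_{i=1}^{13} A_i] ≤ Σ_i P[A_i] ≤ 13·p = 13·(11/156) = 11/12.
Numerically: 11/12 ≈ 0.916667.
Is 11/12 < 1? YES.
Since P[∪ A_i] ≤ 11/12 < 1, the complement has P[∩ A_i^c] ≥ 1 − 11/12 = 1/12 > 0, so some outcome avoids every A_i.

13·p = 11/12 ≈ 0.916667; existence CERTIFIED by the union bound.


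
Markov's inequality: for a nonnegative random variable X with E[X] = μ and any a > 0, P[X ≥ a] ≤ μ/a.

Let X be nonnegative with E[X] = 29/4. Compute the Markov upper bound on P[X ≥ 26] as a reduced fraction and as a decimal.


μ = E[X] = 29/4, a = 26.
Markov: P[X ≥ 26] ≤ μ/a = (29/4)/26 = 29/104.
Numerically: ≈ 0.279.
(Since a = 26 > μ = 7.250, the bound 29/104 is < 1 and informative.)

P[X ≥ 26] ≤ 29/104 ≈ 0.279.


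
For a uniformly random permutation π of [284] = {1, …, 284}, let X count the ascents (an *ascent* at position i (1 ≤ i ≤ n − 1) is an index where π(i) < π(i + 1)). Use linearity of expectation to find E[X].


Write X = Σ X_I over i = 1, …, 283, with X_I the indicator of one ascent.
There are 283 indicators.
For each fixed i, the pair (π(i), π(i+1)) is a uniformly random ordered pair of distinct values from {1, …, 284}; by symmetry P[π(i) < π(i+1)] = 1/2.
By linearity: E[X] = 283 · (1/2) = (284 − 1) · (1/2) = 283/2 ≈ 141.500.

E[X] = 283/2 = 141.500.


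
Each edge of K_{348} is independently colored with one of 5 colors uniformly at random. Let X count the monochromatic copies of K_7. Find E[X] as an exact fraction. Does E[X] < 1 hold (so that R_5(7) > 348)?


E[X] = C(348, 7) · 5^{1 − 21} = 115412286408552 · 5^{−20} = 115412286408552/95367431640625.
As a reduced fraction: E[X] = 115412286408552/95367431640625 ≈ 1.210.
Is E[X] < 1? NO.
Since E[X] ≥ 1, the first-moment bound is inconclusive at n = 348; it does NOT by itself certify R_5(7) > 348.

E[X] = 115412286408552/95367431640625 ≈ 1.210; E[X] ≥ 1; first-moment method inconclusive here.


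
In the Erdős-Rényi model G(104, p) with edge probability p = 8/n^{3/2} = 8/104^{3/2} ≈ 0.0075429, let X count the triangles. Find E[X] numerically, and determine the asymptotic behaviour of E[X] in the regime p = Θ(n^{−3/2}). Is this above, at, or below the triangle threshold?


Number of potential triangles: C(104, 3) = 182104.
Each occurs with probability p³ ≈ (0.0075429)³ ≈ 4.2916069e-07.
By linearity: E[X] = C(104, 3)·p³ ≈ 182104 · 4.2916069e-07 ≈ 0.07815.
Since α = 3/2 > 1, p = c/n^{3/2} = o(1/n) is below the triangle threshold p ~ 1/n. Asymptotically E[X] ~ (c³/6)·n^{3(1−α)} = (8³/6)·n^{-1.5} → 0, so by Markov's inequality G has no triangles w.h.p.

E[X] ≈ 0.07815; in regime p = Θ(1/n^{3/2}) E[X] tends to 0 (below the triangle threshold p ~ 1/n).


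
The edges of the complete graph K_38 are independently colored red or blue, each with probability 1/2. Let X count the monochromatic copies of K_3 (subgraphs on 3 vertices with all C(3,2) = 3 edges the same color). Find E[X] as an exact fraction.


Let X = Σ_S X_S over the C(38, 3) = 8436 subsets S of size 3, where X_S = 1 if the K_3 on S is monochromatic.
For a fixed S, the K_3 on S has C(3, 2) = 3 edges. P[all 3 edges red] = (1/2)^3, and likewise for blue, so P[monochromatic] = 2·(1/2)^3 = 2^{1 − 3} = 1/4.
By linearity: E[X] = C(38, 3) · 2^{1 − 3} = 8436 · 1/4 = 2109.
Numerically: E[X] ≈ 2109.000.

E[X] = C(38,3)·2^(1−C(3,2)) = 2109 ≈ 2109.000.


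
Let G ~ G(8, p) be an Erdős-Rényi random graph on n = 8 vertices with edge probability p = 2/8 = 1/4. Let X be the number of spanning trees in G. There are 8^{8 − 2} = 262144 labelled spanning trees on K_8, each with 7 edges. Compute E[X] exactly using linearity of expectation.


K_8 has 8^{8 − 2} = 262144 labelled spanning trees.
For each such spanning tree H, let X_H = 1 if all 7 edges of H are present in G. Then P[X_H = 1] = p^{7} = (1/4)^{7} = 1/16384.
By linearity: E[X] = Σ_H E[X_H] = 262144 · p^{7} = 262144 · 1/16384 = 16.
Numerically: E[X] ≈ 16.

E[X] = 262144 · (1/4)^{7} = 16 ≈ 16.


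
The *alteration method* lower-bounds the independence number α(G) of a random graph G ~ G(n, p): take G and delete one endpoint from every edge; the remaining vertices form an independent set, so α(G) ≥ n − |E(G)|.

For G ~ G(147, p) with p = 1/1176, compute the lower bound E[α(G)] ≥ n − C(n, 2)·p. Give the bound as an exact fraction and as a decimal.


E[|E(G)|] = C(147, 2)·p = 10731 · (1/1176) = 73/8.
E[α(G)] ≥ n − E[|E(G)|] = 147 − 73/8 = 1103/8.
Numerically: ≈ 137.87500.
(This is only a lower bound; the true E[α(G)] may be larger.)

E[α(G)] ≥ 1103/8 ≈ 137.87500.


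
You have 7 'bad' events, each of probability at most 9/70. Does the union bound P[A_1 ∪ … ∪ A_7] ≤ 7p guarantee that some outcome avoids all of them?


Union bound: P[∪_{i=1}^{7} A_i] ≤ Σ_i P[A_i] ≤ 7·p = 7·(9/70) = 9/10.
Numerically: 9/10 ≈ 0.9000.
Is 9/10 < 1? YES.
Since P[∪ A_i] ≤ 9/10 < 1, the complement has P[∩ A_i^c] ≥ 1 − 9/10 = 1/10 > 0, so some outcome avoids every A_i.

7·p = 9/10 ≈ 0.9000; existence CERTIFIED by the union bound.


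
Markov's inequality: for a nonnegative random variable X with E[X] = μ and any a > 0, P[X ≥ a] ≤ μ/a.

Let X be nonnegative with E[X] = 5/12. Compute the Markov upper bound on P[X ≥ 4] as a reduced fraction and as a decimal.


μ = E[X] = 5/12, a = 4.
Markov: P[X ≥ 4] ≤ μ/a = (5/12)/4 = 5/48.
Numerically: ≈ 0.10417.
(Since a = 4 > μ = 0.41667, the bound 5/48 is < 1 and informative.)

P[X ≥ 4] ≤ 5/48 ≈ 0.10417.


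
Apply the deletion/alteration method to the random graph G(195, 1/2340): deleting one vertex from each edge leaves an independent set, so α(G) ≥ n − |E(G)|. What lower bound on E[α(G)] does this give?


E[|E(G)|] = C(195, 2)·p = 18915 · (1/2340) = 97/12.
E[α(G)] ≥ n − E[|E(G)|] = 195 − 97/12 = 2243/12.
Numerically: ≈ 186.917.
(This is only a lower bound; the true E[α(G)] may be larger.)

E[α(G)] ≥ 2243/12 ≈ 186.917.


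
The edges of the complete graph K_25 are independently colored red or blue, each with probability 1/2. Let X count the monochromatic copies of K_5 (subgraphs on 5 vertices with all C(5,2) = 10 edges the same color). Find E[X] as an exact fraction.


Let X = Σ_S X_S over the C(25, 5) = 53130 subsets S of size 5, where X_S = 1 if the K_5 on S is monochromatic.
For a fixed S, the K_5 on S has C(5, 2) = 10 edges. P[all 10 edges red] = (1/2)^10, and likewise for blue, so P[monochromatic] = 2·(1/2)^10 = 2^{1 − 10} = 1/512.
By linearity: E[X] = C(25, 5) · 2^{1 − 10} = 53130 · 1/512 = 26565/256.
Numerically: E[X] ≈ 103.769531.

E[X] = C(25,5)·2^(1−C(5,2)) = 26565/256 ≈ 103.769531.


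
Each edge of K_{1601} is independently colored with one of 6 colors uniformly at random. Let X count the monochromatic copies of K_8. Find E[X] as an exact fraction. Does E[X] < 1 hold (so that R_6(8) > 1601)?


E[X] = C(1601, 8) · 6^{1 − 28} = 1051968746851785076600 · 6^{−27} = 1051968746851785076600/1023490369077469249536.
As a reduced fraction: E[X] = 131496093356473134575/127936296134683656192 ≈ 1.02782.
Is E[X] < 1? NO.
Since E[X] ≥ 1, the first-moment bound is inconclusive at n = 1601; it does NOT by itself certify R_6(8) > 1601.

E[X] = 131496093356473134575/127936296134683656192 ≈ 1.02782; E[X] ≥ 1; first-moment method inconclusive here.


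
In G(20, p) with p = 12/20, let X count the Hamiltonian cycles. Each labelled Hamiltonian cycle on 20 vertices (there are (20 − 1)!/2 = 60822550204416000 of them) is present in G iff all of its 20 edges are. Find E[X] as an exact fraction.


K_20 has (20 − 1)!/2 = 60822550204416000 labelled Hamiltonian cycles.
For each such Hamiltonian cycle H, let X_H = 1 if all 20 edges of H are present in G. Then P[X_H = 1] = p^{20} = (3/5)^{20} = 3486784401/95367431640625.
By linearity: E[X] = Σ_H E[X_H] = 60822550204416000 · p^{20} = 60822550204416000 · 3486784401/95367431640625 = 1696600954254376560918528/762939453125.
Numerically: E[X] ≈ 2.224e+12.

E[X] = 60822550204416000 · (3/5)^{20} = 1696600954254376560918528/762939453125 ≈ 2.224e+12.
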